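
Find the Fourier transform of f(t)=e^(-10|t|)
Using the standard pair: F{e^(-a|t|)} = 2a/(a^2 + omega^2)
With a = 10: F(omega) = 20/(100 + omega^2)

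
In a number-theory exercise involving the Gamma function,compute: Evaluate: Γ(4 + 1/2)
Γ(n+1/2) = (2n)!√π/(4^n·n!)
= 40320√π/(256·24) = (105/16)·√π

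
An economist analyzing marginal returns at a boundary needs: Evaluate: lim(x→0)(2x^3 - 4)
Polynomial is continuous, so substitute x=0:
2·0^3-4=-4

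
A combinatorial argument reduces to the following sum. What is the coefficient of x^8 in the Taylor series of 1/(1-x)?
1/(1-x) = Σ x^n for |x|<1
All coefficients are 1

Answer: 1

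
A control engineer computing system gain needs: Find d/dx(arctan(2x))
d/dx[arctan(u)] = u'/(1+u²), u = 2x, u' = 2

Answer: 2/(1+4x²)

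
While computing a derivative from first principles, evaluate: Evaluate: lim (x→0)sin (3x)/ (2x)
L'Hôpital (0/0): lim 3cos(3x)/2=3/2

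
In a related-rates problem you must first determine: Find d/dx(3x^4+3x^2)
Power rule: d/dx(ax^n) = n·a·x^(n-1)
Term by term: 12·x^3 + 6·x

Answer: 12x^3 + 6x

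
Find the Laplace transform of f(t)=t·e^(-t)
L{t·e^(at)} = 1/(s-a)²
L{t·e^(-t)} = 1/(s + 1)²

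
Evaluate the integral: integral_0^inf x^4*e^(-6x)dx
This is a Gamma integral. Substitute u=6x (du=6 dx):
integral_0^inf x^4*e^(-6x) dx=(1/6^5) integral_0^inf u^4*e^(-u) du
=Gamma(5)/6^5=4!/6^5=24/7776

Answer: 1/324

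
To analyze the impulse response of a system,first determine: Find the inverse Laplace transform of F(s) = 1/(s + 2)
L^(-1){1/(s-a)} = c·e^(at)
Here a = -2, c = 1

Answer: e^(-2t)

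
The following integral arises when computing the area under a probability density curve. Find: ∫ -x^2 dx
Using power rule: ∫ -x^2 dx=-1/3 x^3+C=(-1/3)x^3+C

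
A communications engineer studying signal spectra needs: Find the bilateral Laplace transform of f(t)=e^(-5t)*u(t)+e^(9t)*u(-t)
For e^(-5t)*u(t): L=1/(s+5), Re(s) > -5
For e^(9t)*u(-t): L=-1/(s-9), Re(s) < 9
Combined: F(s)=1/(s+5)-1/(s-9), -5 < Re(s) < 9

Answer: 1/(s+5)-1/(s-9), ROC: -5 < Re(s) < 9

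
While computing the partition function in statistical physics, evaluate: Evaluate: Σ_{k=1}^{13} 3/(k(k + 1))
Partial fractions: 3/(k(k + 1))=3/k - 3/(k + 1)
Telescoping sum: 3(1 - 1/14)=3·13/14

Answer: 39/14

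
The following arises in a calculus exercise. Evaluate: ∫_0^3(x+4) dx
Step 1: Find antiderivative F(x) = (1/2)x^2 + 4x
Step 2: F(3) - F(0) = 33/2 - (0) = 33/2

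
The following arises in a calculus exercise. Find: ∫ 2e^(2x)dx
Since d/dx[e^(2x)] = 2e^(2x), we get 1 e^(2x)+C

Answer: e^(2x)+C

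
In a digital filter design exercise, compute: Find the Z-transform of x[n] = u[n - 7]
Using the time-shift property: Z{u[n-7]} = z^(-7)*z/(z-1)
= z^(-6)/(z-1)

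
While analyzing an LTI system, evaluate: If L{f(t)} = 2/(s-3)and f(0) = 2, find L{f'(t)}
L{f'(t)}=s·F(s) - f(0)=2s/(s-3) - 2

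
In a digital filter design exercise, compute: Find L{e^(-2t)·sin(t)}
First shifting: L{e^(at)f(t)}=F(s-a)
L{sin(t)}=1/(s²+1)
Shift: 1/((s+2)²+1)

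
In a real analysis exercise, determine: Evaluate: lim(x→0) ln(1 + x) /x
L'Hôpital (0/0): lim 1/(1 + x) / 1 = 1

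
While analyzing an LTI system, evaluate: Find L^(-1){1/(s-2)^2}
L^(-1){1/(s-a)^n}=t^(n-1)·e^(at)/(n-1)!
Here a=2, n=2: t^1·e^(2t)/1

Answer: t·e^(2t)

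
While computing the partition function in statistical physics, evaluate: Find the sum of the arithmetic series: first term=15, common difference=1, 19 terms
Last term: a_n=15+(19-1)·1=33
Sum=n(a_1+a_n)/2=19(15+33)/2=456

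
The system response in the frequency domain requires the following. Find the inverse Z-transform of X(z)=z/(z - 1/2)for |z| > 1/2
Standard pair: z/(z-a) <-> a^n*u[n] for causal signals
With a = 1/2: x[n] = (1/2)^n*u[n]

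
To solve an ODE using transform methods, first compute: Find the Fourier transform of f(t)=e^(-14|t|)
Using the standard pair: F{e^(-a|t|)} = 2a/(a^2 + omega^2)
With a = 14: F(omega) = 28/(196 + omega^2)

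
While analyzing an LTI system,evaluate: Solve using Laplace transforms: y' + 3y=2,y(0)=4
Take L of both sides: sY(s) - 4 + 3Y(s) = 2/s
Y(s)(s + 3) = 2/s + 4
Y(s) = 2/(s(s + 3)) + 4/(s + 3)
Partial fractions: 2/(s(s + 3)) = (2/3)/s - (2/3)/(s + 3)
So Y(s) = (2/3)/s + (10/3)/(s + 3)
Inverse transform (L^(-1){1/s} = 1, L^(-1){1/(s + 3)} = e^(-3t)):

Answer: y(t) = 2/3 + (10/3)·e^(-3t)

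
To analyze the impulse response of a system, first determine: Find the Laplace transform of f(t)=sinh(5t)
L{sinh(at)} = a/(s²-a²)
L{sinh(5t)} = 5/(s²-25)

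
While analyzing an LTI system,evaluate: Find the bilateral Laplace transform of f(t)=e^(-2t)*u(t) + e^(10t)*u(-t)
For e^(-2t) * u(t): L=1/(s+2), Re(s) > -2
For e^(10t) * u(-t): L=-1/(s-10), Re(s) < 10
Combined: F(s)=1/(s+2)-1/(s-10), -2 < Re(s) < 10

Answer: 1/(s+2)-1/(s-10), ROC: -2 < Re(s) < 10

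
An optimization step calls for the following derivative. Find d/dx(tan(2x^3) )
Chain rule: d/dx[tan(u)] = sec²(u)·u' where u = 2x^3
u' = 6x^2

Answer: 6x^2·sec²(2x^3)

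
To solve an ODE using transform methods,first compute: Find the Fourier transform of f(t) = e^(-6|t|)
Using the standard pair: F{e^(-a|t|)}=2a/(a^2 + omega^2)
With a=6: F(omega)=12/(36 + omega^2)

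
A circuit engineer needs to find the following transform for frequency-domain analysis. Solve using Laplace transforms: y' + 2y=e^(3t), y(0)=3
Take L: sY - 3 + 2Y=1/(s-3)
Y(s + 2)=1/(s-3) + 3
Y=1/((s-3)(s + 2)) + 3/(s + 2)
Partial fractions: 1/((s-3)(s + 2))=(1/5)/(s-3) - (1/5)/(s + 2)
So Y=(1/5)/(s-3) + (14/5)/(s + 2)
Inverse Laplace transform (L^(-1){1/(s-3)}=e^(3t), L^(-1){1/(s + 2)}=e^(-2t)):

Answer: y(t)=(1/5)·e^(3t) + (14/5)·e^(-2t)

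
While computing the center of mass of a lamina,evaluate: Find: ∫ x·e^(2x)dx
Integration by parts: u=x, dv=e^(2x) dx
du=dx, v=e^(2x)/2
=x·e^(2x)/2 - ∫ e^(2x)/2 dx
=x·e^(2x)/2 - e^(2x)/4 + C

Answer: e^(2x)(x/2 - 1/4) + C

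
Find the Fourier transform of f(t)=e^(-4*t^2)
The Fourier transform of a Gaussian e^(-a*t^2) is sqrt(pi/a)*e^(-omega^2/(4a)).
With a=4: F(omega)=sqrt(pi)/2*e^(-omega^2/16)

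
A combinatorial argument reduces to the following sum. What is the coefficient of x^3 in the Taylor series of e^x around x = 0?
Taylor series of e^x=Σ x^n/n!
Coefficient of x^3=1/3!=1/6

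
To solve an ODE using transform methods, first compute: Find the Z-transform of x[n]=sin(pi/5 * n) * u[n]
Z{sin(w0 * n) * u[n]} = z * sin(w0)/(z^2-2z * cos(w0)+1)
With w0 = pi/5: X(z) = z * sin(pi/5)/(z^2-2z * cos(pi/5)+1)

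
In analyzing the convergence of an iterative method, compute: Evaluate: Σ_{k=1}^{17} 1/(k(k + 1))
Partial fractions: 1/(k(k+1)) = 1/k - 1/(k+1)
Telescoping sum: 1(1-1/18) = 1·17/18

Answer: 17/18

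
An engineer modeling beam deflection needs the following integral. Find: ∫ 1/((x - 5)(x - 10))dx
Partial fractions: 1/((x-5)(x-10)) = A/(x-5)+B/(x-10)
A = -1/5, B = 1/5
∫ [-1/5· 1/(x-5)+1/5· 1/(x-10)] dx
= (1/5)[ln|x-10| - ln|x-5|]+C

Answer: (1/5)·ln|(x-10)/(x-5)|+C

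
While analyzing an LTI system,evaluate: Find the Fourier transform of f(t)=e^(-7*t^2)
The Fourier transform of a Gaussian e^(-a*t^2) is sqrt(pi/a)*e^(-omega^2/(4a)).
With a=7: F(omega)=sqrt(pi/7)*e^(-omega^2/28)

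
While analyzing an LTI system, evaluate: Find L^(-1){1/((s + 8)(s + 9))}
Partial fractions: 1/((s + 8)(s + 9))=A/(s + 8) + B/(s + 9)
Cover-up: A=1/(s + 9)|_{s=-8}=1; B=1/(s + 8)|_{s=-9}=-1
L^(-1)=e^(-8t) - e^(-9t)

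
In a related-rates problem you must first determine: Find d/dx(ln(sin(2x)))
Chain rule: d/dx[ln(u)]=u'/u where u=sin(2x)
u'=2cos(2x)

Answer: (2cos(2x))/(sin(2x))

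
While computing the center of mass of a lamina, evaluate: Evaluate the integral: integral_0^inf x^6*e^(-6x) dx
This is a Gamma integral. Substitute u = 6x (du = 6 dx):
integral_0^inf x^6 * e^(-6x) dx = (1/6^7) integral_0^inf u^6 * e^(-u) du
= Gamma(7)/6^7 = 6!/6^7 = 720/279936

Answer: 5/1944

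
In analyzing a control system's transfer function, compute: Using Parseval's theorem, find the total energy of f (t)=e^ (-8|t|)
Parseval's theorem: E=integral |f(t)|^2 dt=(1/2pi) integral |F(omega)|^2 domega
E=integral_{-inf}^{inf} e^(-16|t|) dt=2*integral_0^inf e^(-16t) dt=2/(2*8)=1/8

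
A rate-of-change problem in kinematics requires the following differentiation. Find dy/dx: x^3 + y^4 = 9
Differentiate: 3x^2 + 4y^3·(dy/dx)=0
dy/dx=-3x^2/(4y^3)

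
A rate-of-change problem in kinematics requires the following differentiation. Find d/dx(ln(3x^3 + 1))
Chain rule: d/dx[ln(u)] = u'/u where u = 3x^3+1
u' = 9x^2

Answer: (9x^2)/(3x^3+1)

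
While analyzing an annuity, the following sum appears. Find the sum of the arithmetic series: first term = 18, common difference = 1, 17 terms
Last term: a_n = 18 + (17 - 1)·1 = 34
Sum = n(a_1 + a_n)/2 = 17(18 + 34)/2 = 442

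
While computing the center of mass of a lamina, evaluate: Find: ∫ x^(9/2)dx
Power rule: ∫ x^(9/2) dx=x^(11/2)/(11/2)+C

Answer: (2/11)·x^(11/2)+C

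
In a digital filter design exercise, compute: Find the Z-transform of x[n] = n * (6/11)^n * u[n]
Using the property Z{n*a^n*u[n]}=az/(z-a)^2
With a=6/11: X(z)=(6/11)z/(z - 6/11)^2, |z| > 6/11

Answer: (6/11)z/(z - 6/11)^2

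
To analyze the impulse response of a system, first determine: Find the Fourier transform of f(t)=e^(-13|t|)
Using the standard pair: F{e^(-a|t|)} = 2a/(a^2+omega^2)
With a = 13: F(omega) = 26/(169+omega^2)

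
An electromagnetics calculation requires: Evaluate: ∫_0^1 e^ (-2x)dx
Antiderivative: (1/(-2))e^(-2x)
Evaluate: (1/(-2))(e^-2 - 1)

Answer: (e^-2 - 1)/(-2)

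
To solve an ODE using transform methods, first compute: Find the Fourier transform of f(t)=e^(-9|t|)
Using the standard pair: F{e^(-a|t|)} = 2a/(a^2 + omega^2)
With a = 9: F(omega) = 18/(81 + omega^2)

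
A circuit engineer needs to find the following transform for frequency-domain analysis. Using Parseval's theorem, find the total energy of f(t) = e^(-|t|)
Parseval's theorem: E = integral |f(t)|^2 dt = (1/2pi) integral |F(omega)|^2 domega
E = integral_{-inf}^{inf} e^(-2|t|) dt = 2*integral_0^inf e^(-2t) dt = 2/(2*1) = 1/1

Answer: 1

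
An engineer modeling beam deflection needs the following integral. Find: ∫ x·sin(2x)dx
By parts: u = x, dv = sin(2x) dx
du = dx, v = -cos(2x)/2
= -x·cos(2x)/2+sin(2x)/2²+C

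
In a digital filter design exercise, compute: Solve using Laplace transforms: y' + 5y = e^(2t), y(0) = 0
Take L: sY - 0+5Y=1/(s-2)
Y(s+5)=1/(s-2)+0
Y=1/((s-2)(s+5))+0/(s+5)
Partial fractions: 1/((s-2)(s+5))=(1/7)/(s-2) - (1/7)/(s+5)
So Y=(1/7)/(s-2) - (1/7)/(s+5)
Inverse Laplace transform (L^(-1){1/(s-2)}=e^(2t), L^(-1){1/(s+5)}=e^(-5t)):

Answer: y(t)=(1/7)·e^(2t) - (1/7)·e^(-5t)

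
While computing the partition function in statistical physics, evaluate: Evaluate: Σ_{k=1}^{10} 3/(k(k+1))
Partial fractions: 3/(k(k+1))=3/k - 3/(k+1)
Telescoping sum: 3(1-1/11)=3·10/11

Answer: 30/11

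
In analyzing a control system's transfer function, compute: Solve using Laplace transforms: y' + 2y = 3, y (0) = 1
Take L of both sides: sY(s) - 1 + 2Y(s)=3/s
Y(s)(s + 2)=3/s + 1
Y(s)=3/(s(s + 2)) + 1/(s + 2)
Partial fractions: 3/(s(s + 2))=(3/2)/s - (3/2)/(s + 2)
So Y(s)=(3/2)/s - (1/2)/(s + 2)
Inverse transform (L^(-1){1/s}=1, L^(-1){1/(s + 2)}=e^(-2t)):

Answer: y(t)=3/2 - (1/2)·e^(-2t)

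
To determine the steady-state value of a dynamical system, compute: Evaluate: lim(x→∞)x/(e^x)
Apply L'Hôpital 1 times (∞/∞ each time):
Eventually get 1!/(e^x) → 0

Answer: 0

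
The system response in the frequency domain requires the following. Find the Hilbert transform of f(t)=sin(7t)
The Hilbert transform shifts each frequency component by -pi/2.
H{sin(wt)}=-cos(wt)
With w=7: H{sin(7t)}=-cos(7t)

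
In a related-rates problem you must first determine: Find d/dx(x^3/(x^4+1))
Quotient rule: (f/g)' = (f'g - fg')/g²
f = x^3, f' = 3x^2
g = x^4+1, g' = 4x^3

Answer: (3x^2·(x^4+1)-4x^6)/(x^4+1)²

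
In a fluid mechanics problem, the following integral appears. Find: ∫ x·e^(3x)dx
Integration by parts: u = x, dv = e^(3x) dx
du = dx, v = e^(3x)/3
= x·e^(3x)/3 - ∫ e^(3x)/3 dx
= x·e^(3x)/3 - e^(3x)/9+C

Answer: e^(3x)(x/3-1/9)+C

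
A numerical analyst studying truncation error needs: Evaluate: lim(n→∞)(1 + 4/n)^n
This is the definition of e^4: lim(1 + 4/n)^n = e^4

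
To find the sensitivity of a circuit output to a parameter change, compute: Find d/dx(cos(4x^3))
Chain rule: d/dx[cos(u)] = -sin(u)·u' where u = 4x^3
u' = 12x^2

Answer: -12x^2·sin(4x^3)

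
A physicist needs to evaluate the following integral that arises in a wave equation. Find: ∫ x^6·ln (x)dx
By parts: u = ln(x), dv = x^6 dx
du = 1/x dx, v = x^7/7
= x^7·ln(x)/7 - ∫ x^6/7 dx
= x^7·ln(x)/7 - x^7/49+C

Answer: x^7(ln(x)/7-1/49)+C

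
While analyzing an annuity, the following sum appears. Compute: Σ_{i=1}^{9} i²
Using formula: Σ i^2=n(n+1)(2n+1)/6=9·10·19/6=285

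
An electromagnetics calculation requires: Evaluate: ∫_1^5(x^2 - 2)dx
Step 1: Find antiderivative F(x)=(1/3)x^3-2x
Step 2: F(5) - F(1)=95/3 - (-5/3)=100/3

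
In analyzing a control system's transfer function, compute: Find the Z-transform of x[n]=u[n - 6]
Using the time-shift property: Z{u[n-6]} = z^(-6)*z/(z-1)
= z^(-5)/(z-1)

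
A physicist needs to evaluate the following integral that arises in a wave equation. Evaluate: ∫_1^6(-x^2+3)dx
Step 1: Find antiderivative F(x) = (-1/3)x^3+3x
Step 2: F(6) - F(1) = -54 - (8/3) = -170/3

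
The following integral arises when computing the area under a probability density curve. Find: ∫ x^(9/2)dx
Power rule: ∫ x^(9/2) dx = x^(11/2)/(11/2) + C

Answer: (2/11)·x^(11/2) + C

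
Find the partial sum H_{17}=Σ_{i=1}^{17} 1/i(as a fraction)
H_17=1 + 1/2 + 1/3 + ... + 1/17
=42142223/12252240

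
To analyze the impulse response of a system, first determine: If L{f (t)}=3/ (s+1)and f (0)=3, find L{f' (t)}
L{f'(t)}=s·F(s) - f(0)=3s/(s+1)-3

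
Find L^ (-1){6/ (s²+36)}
L^(-1){w/(s²+w²)}=sin(wt)
Here w=6

Answer: sin(6t)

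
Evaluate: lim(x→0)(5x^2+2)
Polynomial is continuous, so substitute x=0:
5·0^2+2=2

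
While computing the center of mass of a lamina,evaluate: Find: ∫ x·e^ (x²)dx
Let u = x², du = 2x dx
∫ (1/2)e^u du = e^u/2 + C

Answer: e^(x²)/2 + C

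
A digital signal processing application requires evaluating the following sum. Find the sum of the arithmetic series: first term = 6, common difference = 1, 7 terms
Last term: a_n = 6+(7-1)·1 = 12
Sum = n(a_1+a_n)/2 = 7(6+12)/2 = 63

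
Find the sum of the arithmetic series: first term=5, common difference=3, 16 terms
Last term: a_n = 5 + (16 - 1)·3 = 50
Sum = n(a_1 + a_n)/2 = 16(5 + 50)/2 = 440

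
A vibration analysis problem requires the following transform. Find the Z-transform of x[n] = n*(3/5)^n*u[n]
Using the property Z{n * a^n * u[n]} = az/(z-a)^2
With a = 3/5: X(z) = (3/5)z/(z - 3/5)^2, |z| > 3/5

Answer: (3/5)z/(z - 3/5)^2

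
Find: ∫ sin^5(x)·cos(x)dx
Let u=sin(x), du=cos(x) dx
∫ u^5 du=u^6/6 + C

Answer: sin^6(x)/6 + C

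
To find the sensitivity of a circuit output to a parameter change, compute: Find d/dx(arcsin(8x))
d/dx[arcsin(u)] = u'/√(1-u²), u = 8x, u' = 8

Answer: 8/√(1 - 64x²)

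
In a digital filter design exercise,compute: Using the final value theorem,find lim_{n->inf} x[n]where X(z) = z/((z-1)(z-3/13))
Final value theorem: lim x[n]=lim_{z->1} (z-1)*X(z)
(z-1)*X(z)=z/(z-3/13)
As z->1: 1/(1-3/13)=1/(10/13)=13/10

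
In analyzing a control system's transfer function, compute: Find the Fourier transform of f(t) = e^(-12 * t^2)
The Fourier transform of a Gaussian e^(-a * t^2) is sqrt(pi/a) * e^(-omega^2/(4a)).
With a = 12: F(omega) = sqrt(pi/12) * e^(-omega^2/48)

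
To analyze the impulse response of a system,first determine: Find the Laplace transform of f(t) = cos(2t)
L{cos(wt)}=s/(s² + w²)
L{cos(2t)}=s/(s² + 4)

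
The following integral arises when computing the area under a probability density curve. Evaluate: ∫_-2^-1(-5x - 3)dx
Step 1: Find antiderivative F(x) = (-5/2)x^2-3x
Step 2: F(-1) - F(-2) = 1/2 - (-4) = 9/2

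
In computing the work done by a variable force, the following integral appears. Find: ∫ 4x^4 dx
Using power rule: ∫ 4x^4 dx = 4/5 x^5 + C = (4/5)x^5 + C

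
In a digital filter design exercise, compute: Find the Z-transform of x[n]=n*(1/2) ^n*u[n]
Using the property Z{n * a^n * u[n]}=az/(z-a)^2
With a=1/2: X(z)=(1/2)z/(z - 1/2)^2, |z| > 1/2

Answer: (1/2)z/(z - 1/2)^2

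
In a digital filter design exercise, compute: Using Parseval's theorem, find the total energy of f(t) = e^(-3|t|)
Parseval's theorem: E=integral |f(t)|^2 dt=(1/2pi) integral |F(omega)|^2 domega
E=integral_{-inf}^{inf} e^(-6|t|) dt=2*integral_0^inf e^(-6t) dt=2/(2*3)=1/3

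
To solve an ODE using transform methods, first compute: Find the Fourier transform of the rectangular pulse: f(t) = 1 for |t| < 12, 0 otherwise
F(omega)=integral from -12 to 12 of e^(-j*omega*t) dt
=2*sin(12*omega)/omega=24*sinc(12*omega/pi)

Answer: 2*sin(12*omega)/omega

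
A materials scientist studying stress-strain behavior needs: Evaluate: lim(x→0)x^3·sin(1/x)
Squeeze theorem: -|x^3| ≤ x^3·sin(1/x) ≤ |x^3|
Since x^3 → 0 as x → 0, by squeeze theorem the limit is 0

Answer: 0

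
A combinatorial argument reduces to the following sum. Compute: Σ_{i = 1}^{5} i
Using formula: Σ i^1=n(n + 1)/2=5·6/2=15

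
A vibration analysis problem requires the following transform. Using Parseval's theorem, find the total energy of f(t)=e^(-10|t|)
Parseval's theorem: E=integral |f(t)|^2 dt=(1/2pi) integral |F(omega)|^2 domega
E=integral_{-inf}^{inf} e^(-20|t|) dt=2*integral_0^inf e^(-20t) dt=2/(2*10)=1/10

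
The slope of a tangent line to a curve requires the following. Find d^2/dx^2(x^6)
Apply power rule 2 times:
d^1: 6x^5
d^2: 30x^4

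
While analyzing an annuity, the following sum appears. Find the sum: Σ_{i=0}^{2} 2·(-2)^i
Geometric series: S = a(1 - r^n)/(1 - r)
a = 2, r = -2, n = 3
S = 2(1 + 8)/3 = 6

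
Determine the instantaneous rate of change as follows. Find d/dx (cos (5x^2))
Chain rule: d/dx[cos(u)]=-sin(u)·u' where u=5x^2
u'=10x

Answer: -10x·sin(5x^2)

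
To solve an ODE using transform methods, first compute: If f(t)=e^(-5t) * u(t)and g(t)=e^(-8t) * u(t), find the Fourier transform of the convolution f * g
By the convolution theorem: F{f * g} = F(omega) * G(omega)
F(omega) = 1/(5 + j * omega), G(omega) = 1/(8 + j * omega)
F{f * g} = 1/((5 + j * omega)(8 + j * omega))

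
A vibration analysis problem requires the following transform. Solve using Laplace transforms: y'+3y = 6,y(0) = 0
Take L of both sides: sY(s) - 0 + 3Y(s)=6/s
Y(s)(s + 3)=6/s + 0
Y(s)=6/(s(s + 3)) + 0/(s + 3)
Partial fractions: 6/(s(s + 3))=2/s - 2/(s + 3)
So Y(s)=2/s - 2/(s + 3)
Inverse transform (L^(-1){1/s}=1, L^(-1){1/(s + 3)}=e^(-3t)):

Answer: y(t)=2 - 2·e^(-3t)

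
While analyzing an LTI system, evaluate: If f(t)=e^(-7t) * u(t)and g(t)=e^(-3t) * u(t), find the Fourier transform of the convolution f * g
By the convolution theorem: F{f*g}=F(omega)*G(omega)
F(omega)=1/(7 + j*omega), G(omega)=1/(3 + j*omega)
F{f*g}=1/((7 + j*omega)(3 + j*omega))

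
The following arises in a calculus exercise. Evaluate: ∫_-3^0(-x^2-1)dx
Step 1: Find antiderivative F(x)=(-1/3)x^3 - x
Step 2: F(0) - F(-3)=0 - (12)=-12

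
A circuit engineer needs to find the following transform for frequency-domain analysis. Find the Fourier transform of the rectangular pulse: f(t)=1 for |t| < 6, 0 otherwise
F(omega)=integral from -6 to 6 of e^(-j * omega * t) dt
=2 * sin(6 * omega)/omega=12 * sinc(6 * omega/pi)

Answer: 2 * sin(6 * omega)/omega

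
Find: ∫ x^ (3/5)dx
Power rule: ∫ x^(3/5) dx = x^(8/5)/(8/5) + C

Answer: (5/8)·x^(8/5) + C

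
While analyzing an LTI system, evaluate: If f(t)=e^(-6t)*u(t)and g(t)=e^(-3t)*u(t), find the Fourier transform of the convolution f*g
By the convolution theorem: F{f*g}=F(omega)*G(omega)
F(omega)=1/(6+j*omega), G(omega)=1/(3+j*omega)
F{f*g}=1/((6+j*omega)(3+j*omega))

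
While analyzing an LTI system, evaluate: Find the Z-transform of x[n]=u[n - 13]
Using the time-shift property: Z{u[n-13]}=z^(-13)*z/(z-1)
=z^(-12)/(z-1)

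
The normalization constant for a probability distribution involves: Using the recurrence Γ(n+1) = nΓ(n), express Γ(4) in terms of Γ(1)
Γ(4)=3Γ(3)=3·2Γ(2)=...=3!·Γ(1)=6·Γ(1)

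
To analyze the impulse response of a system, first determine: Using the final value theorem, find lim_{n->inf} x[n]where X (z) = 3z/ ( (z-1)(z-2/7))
Final value theorem: lim x[n]=lim_{z->1} (z-1) * X(z)
(z-1) * X(z)=3z/(z-2/7)
As z->1: 3/(1 - 2/7)=3/(5/7)=21/5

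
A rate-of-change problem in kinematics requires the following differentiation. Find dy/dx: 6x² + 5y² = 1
Differentiate: 12x + 10y·(dy/dx)=0
dy/dx=-12x/(10y)=-(6/5)·(x/y)

Answer: dy/dx=-(6/5)·(x/y)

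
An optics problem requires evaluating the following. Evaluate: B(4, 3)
B(x,y)=Γ(x)Γ(y)/Γ(x+y)=(x-1)!(y-1)!/(x+y-1)!
B(4,3)=3!·2!/6!=1/60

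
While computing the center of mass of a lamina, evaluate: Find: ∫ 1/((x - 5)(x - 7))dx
Partial fractions: 1/((x-5)(x-7)) = A/(x-5) + B/(x-7)
A = -1/2, B = 1/2
∫ [-1/2· 1/(x-5) + 1/2· 1/(x-7)] dx
= (1/2)[ln|x-7| - ln|x-5|] + C

Answer: (1/2)·ln|(x-7)/(x-5)| + C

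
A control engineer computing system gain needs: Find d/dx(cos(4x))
Chain rule: d/dx[cos(u)]=-sin(u)·u' where u=4x
u'=4

Answer: -4·sin(4x)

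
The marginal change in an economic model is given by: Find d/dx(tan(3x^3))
Chain rule: d/dx[tan(u)]=sec²(u)·u' where u=3x^3
u'=9x^2

Answer: 9x^2·sec²(3x^3)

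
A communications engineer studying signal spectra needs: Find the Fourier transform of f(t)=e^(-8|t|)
Using the standard pair: F{e^(-a|t|)} = 2a/(a^2 + omega^2)
With a = 8: F(omega) = 16/(64 + omega^2)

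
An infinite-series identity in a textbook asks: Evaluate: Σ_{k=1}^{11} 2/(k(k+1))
Partial fractions: 2/(k(k+1))=2/k - 2/(k+1)
Telescoping sum: 2(1-1/12)=2·11/12

Answer: 11/6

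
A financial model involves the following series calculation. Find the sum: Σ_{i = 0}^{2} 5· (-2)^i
Geometric series: S = a(1 - r^n)/(1 - r)
a = 5, r = -2, n = 3
S = 5(1 + 8)/3 = 15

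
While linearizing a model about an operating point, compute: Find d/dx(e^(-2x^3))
Chain rule: d/dx[e^u]=e^u · u' where u=-2x^3
u'=-6x^2

Answer: -6x^2·e^(-2x^3)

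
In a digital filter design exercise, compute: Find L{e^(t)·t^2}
First shifting: L{e^(at)f(t)}=F(s-a)
L{t^2}=2/s^3
Shift s → s-1: 2/(s-1)^3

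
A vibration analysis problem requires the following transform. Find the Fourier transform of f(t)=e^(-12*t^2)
The Fourier transform of a Gaussian e^(-a * t^2) is sqrt(pi/a) * e^(-omega^2/(4a)).
With a = 12: F(omega) = sqrt(pi/12) * e^(-omega^2/48)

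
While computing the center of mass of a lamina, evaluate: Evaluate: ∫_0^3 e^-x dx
Antiderivative: -e^-x
Evaluate: -(e^-3 - 1)

Answer: (e^-3 - 1)/(-1)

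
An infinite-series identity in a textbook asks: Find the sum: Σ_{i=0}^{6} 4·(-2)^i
Geometric series: S=a(1 - r^n)/(1 - r)
a=4, r=-2, n=7
S=4(1 + 128)/3=172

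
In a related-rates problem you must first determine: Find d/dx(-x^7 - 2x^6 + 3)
Power rule: d/dx(ax^n) = n·a·x^(n-1)
Term by term: -7·x^6 - 12·x^5

Answer: -7x^6 - 12x^5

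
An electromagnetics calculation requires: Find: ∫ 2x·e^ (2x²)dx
Let u = 2x², du = 4x dx
∫ (1/2)e^u du = e^u/2+C

Answer: e^(2x²)/2+C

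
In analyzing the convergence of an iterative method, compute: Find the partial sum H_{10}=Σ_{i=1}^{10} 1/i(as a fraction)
H_10=1 + 1/2 + 1/3 + ... + 1/10
=7381/2520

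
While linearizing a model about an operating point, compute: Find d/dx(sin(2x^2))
Chain rule: d/dx[sin(u)]=cos(u)·u' where u=2x^2
u'=4x

Answer: 4x·cos(2x^2)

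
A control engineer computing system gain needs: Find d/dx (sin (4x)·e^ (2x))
Product rule: (fg)' = f'g+fg'
f = sin(4x), f' = 4·cos(4x)
g = e^(2x), g' = 2·e^(2x)

Answer: 4·cos(4x)·e^(2x)+2·sin(4x)·e^(2x)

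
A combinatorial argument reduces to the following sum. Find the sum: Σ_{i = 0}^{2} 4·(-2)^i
Geometric series: S=a(1 - r^n)/(1 - r)
a=4, r=-2, n=3
S=4(1+8)/3=12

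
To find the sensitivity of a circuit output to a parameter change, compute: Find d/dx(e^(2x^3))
Chain rule: d/dx[e^u]=e^u · u' where u=2x^3
u'=6x^2

Answer: 6x^2·e^(2x^3)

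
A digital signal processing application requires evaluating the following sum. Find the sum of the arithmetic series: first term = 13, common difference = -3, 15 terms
Last term: a_n=13 + (15 - 1)·-3=-29
Sum=n(a_1 + a_n)/2=15(13 + (-29))/2=-120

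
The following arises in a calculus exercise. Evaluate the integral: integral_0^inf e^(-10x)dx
integral_0^inf e^(-10x) dx=[-1/10*e^(-10x)]_0^inf
=0 - (-1/10)=1/10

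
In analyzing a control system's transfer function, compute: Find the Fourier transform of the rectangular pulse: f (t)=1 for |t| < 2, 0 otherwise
F(omega)=integral from -2 to 2 of e^(-j * omega * t) dt
=2 * sin(2 * omega)/omega=4 * sinc(2 * omega/pi)

Answer: 2 * sin(2 * omega)/omega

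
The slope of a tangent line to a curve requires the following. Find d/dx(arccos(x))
d/dx[arccos(u)]=-u'/√(1-u²), u=x, u'=1

Answer: -1/√(1-x²)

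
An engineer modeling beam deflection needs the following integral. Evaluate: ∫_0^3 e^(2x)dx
Antiderivative: (1/2)e^(2x)
Evaluate: (1/2)(e^6-1)

Answer: (e^6-1)/2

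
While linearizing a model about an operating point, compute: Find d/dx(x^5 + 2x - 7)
Power rule: d/dx(ax^n)=n·a·x^(n-1)
Term by term: 5·x^4 + 2

Answer: 5x^4 + 2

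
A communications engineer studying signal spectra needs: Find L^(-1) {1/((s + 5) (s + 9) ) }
Partial fractions: 1/((s + 5)(s + 9))=A/(s + 5) + B/(s + 9)
Cover-up: A=1/(s + 9)|_{s=-5}=1/4; B=1/(s + 5)|_{s=-9}=-1/4
L^(-1)=(1/4)e^(-5t) - (1/4)e^(-9t)

Answer: (1/4)(e^(-5t) - e^(-9t))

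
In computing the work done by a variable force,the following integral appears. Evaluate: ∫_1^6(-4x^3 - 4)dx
Step 1: Find antiderivative F(x) = -x^4-4x
Step 2: F(6) - F(1) = -1320 - (-5) = -1315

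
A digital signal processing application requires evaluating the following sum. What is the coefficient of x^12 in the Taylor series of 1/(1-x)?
1/(1-x) = Σ x^n for |x|<1
All coefficients are 1

Answer: 1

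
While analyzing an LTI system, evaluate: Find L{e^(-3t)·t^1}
First shifting: L{e^(at)f(t)}=F(s-a)
L{t^1}=1/s^2
Shift s → s + 3: 1/(s + 3)^2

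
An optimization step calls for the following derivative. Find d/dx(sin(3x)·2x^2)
Product rule: (fg)' = f'g+fg'
f = sin(3x), f' = 3·cos(3x)
g = 2x^2, g' = 4x

Answer: 6·cos(3x)·x^2+4·sin(3x)·x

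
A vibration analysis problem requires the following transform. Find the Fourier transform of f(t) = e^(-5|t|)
Using the standard pair: F{e^(-a|t|)}=2a/(a^2 + omega^2)
With a=5: F(omega)=10/(25 + omega^2)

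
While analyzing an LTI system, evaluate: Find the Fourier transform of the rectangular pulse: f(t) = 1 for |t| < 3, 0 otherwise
F(omega) = integral from -3 to 3 of e^(-j * omega * t) dt
= 2 * sin(3 * omega)/omega = 6 * sinc(3 * omega/pi)

Answer: 2 * sin(3 * omega)/omega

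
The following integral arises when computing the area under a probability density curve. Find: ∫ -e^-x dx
Since d/dx[e^-x] = - e^-x, we get 1e^-x + C

Answer: e^-x + C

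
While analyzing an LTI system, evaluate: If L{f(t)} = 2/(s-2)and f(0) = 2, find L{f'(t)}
L{f'(t)}=s·F(s) - f(0)=2s/(s-2)-2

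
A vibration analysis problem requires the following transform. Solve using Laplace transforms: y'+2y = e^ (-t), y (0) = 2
Take L: sY - 2 + 2Y=1/(s + 1)
Y(s + 2)=1/(s + 1) + 2
Y=1/((s + 1)(s + 2)) + 2/(s + 2)
Partial fractions: 1/((s + 1)(s + 2))=1/(s + 1) - 1/(s + 2)
So Y=1/(s + 1) + 1/(s + 2)
Inverse Laplace transform (L^(-1){1/(s + 1)}=e^(-t), L^(-1){1/(s + 2)}=e^(-2t)):

Answer: y(t)=1·e^(-t) + e^(-2t)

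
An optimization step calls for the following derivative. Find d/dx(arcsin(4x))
d/dx[arcsin(u)] = u'/√(1-u²), u = 4x, u' = 4

Answer: 4/√(1-16x²)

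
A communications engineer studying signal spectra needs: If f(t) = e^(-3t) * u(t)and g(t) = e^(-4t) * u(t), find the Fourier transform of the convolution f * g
By the convolution theorem: F{f*g}=F(omega)*G(omega)
F(omega)=1/(3 + j*omega), G(omega)=1/(4 + j*omega)
F{f*g}=1/((3 + j*omega)(4 + j*omega))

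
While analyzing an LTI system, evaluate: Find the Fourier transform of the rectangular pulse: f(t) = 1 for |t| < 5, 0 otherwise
F(omega)=integral from -5 to 5 of e^(-j*omega*t) dt
=2*sin(5*omega)/omega=10*sinc(5*omega/pi)

Answer: 2*sin(5*omega)/omega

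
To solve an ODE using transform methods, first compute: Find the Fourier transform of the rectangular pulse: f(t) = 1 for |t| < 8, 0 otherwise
F(omega) = integral from -8 to 8 of e^(-j*omega*t) dt
= 2*sin(8*omega)/omega = 16*sinc(8*omega/pi)

Answer: 2*sin(8*omega)/omega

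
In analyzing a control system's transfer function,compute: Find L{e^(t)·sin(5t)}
First shifting: L{e^(at)f(t)} = F(s-a)
L{sin(5t)} = 5/(s² + 25)
Shift: 5/((s-1)² + 25)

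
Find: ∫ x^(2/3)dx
Power rule: ∫ x^(2/3) dx = x^(5/3)/(5/3)+C

Answer: (3/5)·x^(5/3)+C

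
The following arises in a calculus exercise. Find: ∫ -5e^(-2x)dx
Since d/dx[e^(-2x)]=-2e^(-2x), we get 5/2 e^(-2x) + C

Answer: (5/2)e^(-2x) + C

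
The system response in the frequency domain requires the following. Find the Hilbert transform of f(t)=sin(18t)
The Hilbert transform shifts each frequency component by -pi/2.
H{sin(wt)} = -cos(wt)
With w = 18: H{sin(18t)} = -cos(18t)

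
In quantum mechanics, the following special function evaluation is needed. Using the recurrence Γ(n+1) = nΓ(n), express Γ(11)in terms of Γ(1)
Γ(11)=10Γ(10)=10·9Γ(9)=...=10!·Γ(1)=3628800·Γ(1)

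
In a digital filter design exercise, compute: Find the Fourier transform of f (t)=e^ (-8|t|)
Using the standard pair: F{e^(-a|t|)}=2a/(a^2+omega^2)
With a=8: F(omega)=16/(64+omega^2)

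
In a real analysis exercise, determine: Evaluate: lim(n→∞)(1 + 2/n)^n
This is the definition of e^2: lim(1+2/n)^n = e^2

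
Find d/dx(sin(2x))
Chain rule: d/dx[sin(u)]=cos(u)·u' where u=2x
u'=2

Answer: 2·cos(2x)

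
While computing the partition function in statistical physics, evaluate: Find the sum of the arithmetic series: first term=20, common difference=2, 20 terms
Last term: a_n=20+(20-1)·2=58
Sum=n(a_1+a_n)/2=20(20+58)/2=780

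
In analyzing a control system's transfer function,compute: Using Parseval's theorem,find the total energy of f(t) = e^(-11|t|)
Parseval's theorem: E=integral |f(t)|^2 dt=(1/2pi) integral |F(omega)|^2 domega
E=integral_{-inf}^{inf} e^(-22|t|) dt=2*integral_0^inf e^(-22t) dt=2/(2*11)=1/11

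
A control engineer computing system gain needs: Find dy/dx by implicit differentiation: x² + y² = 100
Differentiate both sides: 2x+2y·(dy/dx)=0
Solve: dy/dx=-2x/(2y)=-x/y

Answer: dy/dx=-x/y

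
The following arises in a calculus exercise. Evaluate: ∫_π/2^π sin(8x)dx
Antiderivative: -cos(8x)/8
Evaluate at bounds: [-cos(8·π)/8] - [-cos(8·π/2)/8]
=(-(1)+(1))/8=0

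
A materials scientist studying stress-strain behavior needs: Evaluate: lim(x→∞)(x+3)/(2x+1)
Divide numerator and denominator by x:
lim (1 + 3/x)/(2 + 1/x)=1/2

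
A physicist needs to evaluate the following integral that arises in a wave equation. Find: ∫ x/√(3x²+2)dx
Let u = 3x² + 2, du = 6x dx
∫ (1/6)·u^(-1/2) du = √u/3 + C

Answer: √(3x² + 2)/3 + C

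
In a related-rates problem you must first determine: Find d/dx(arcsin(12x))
d/dx[arcsin(u)]=u'/√(1-u²), u=12x, u'=12

Answer: 12/√(1-144x²)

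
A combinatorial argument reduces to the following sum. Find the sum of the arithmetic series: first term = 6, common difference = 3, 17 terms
Last term: a_n=6+(17-1)·3=54
Sum=n(a_1+a_n)/2=17(6+54)/2=510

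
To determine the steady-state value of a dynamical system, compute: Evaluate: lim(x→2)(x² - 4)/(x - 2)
Factor: (x² - 4)=(x-2)(x+2)
Cancel (x-2): lim(x→2) (x+2)=4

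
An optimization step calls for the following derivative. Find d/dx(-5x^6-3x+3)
Power rule: d/dx(ax^n)=n·a·x^(n-1)
Term by term: -30·x^5 - 3

Answer: -30x^5 - 3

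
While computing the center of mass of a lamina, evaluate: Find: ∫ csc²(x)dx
Since d/dx[-cot(x)] = csc²(x), integral = -cot(x) + C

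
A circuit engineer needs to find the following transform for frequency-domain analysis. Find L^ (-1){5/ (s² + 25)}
L^(-1){w/(s² + w²)}=sin(wt)
Here w=5

Answer: sin(5t)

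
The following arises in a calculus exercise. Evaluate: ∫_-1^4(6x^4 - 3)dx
Step 1: Find antiderivative F(x)=(6/5)x^5 - 3x
Step 2: F(4) - F(-1)=6084/5 - (9/5)=1215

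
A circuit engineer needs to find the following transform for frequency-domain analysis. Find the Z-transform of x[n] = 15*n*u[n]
Z{n*u[n]}=z/(z-1)^2
By linearity: Z{15*n*u[n]}=15z/(z-1)^2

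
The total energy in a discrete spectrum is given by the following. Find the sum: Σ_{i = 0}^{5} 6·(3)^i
Geometric series: S = a(1 - r^n)/(1 - r)
a = 6, r = 3, n = 6
S = 6(1 - 729)/-2 = 2184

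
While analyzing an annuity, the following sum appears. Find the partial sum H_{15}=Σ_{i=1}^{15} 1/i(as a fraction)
H_15=1+1/2+1/3+...+1/15
=1195757/360360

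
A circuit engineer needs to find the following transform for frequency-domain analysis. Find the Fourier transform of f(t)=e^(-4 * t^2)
The Fourier transform of a Gaussian e^(-a * t^2) is sqrt(pi/a) * e^(-omega^2/(4a)).
With a=4: F(omega)=sqrt(pi)/2 * e^(-omega^2/16)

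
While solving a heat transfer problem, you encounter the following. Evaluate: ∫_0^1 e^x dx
Antiderivative: e^x
Evaluate: (e^1 - 1)

Answer: e^1 - 1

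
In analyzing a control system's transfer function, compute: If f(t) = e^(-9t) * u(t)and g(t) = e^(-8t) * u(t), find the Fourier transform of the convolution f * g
By the convolution theorem: F{f * g}=F(omega) * G(omega)
F(omega)=1/(9 + j * omega), G(omega)=1/(8 + j * omega)
F{f * g}=1/((9 + j * omega)(8 + j * omega))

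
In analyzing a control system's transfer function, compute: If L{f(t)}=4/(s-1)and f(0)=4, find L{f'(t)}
L{f'(t)}=s·F(s) - f(0)=4s/(s-1) - 4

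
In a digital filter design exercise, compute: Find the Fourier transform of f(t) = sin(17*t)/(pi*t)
sin(W*t)/(pi*t)=(W/pi)*sinc(W*t/pi) is the impulse response of the ideal low-pass filter with cutoff W (here W=17).
Its Fourier transform is a rectangular function:
F(omega)=1 for |omega| < 17, 0 otherwise

Answer: rect(omega/34) [i.e., 1 for |omega| < 17, 0 otherwise]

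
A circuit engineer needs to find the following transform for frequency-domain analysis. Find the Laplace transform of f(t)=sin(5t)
L{sin(wt)}=w/(s²+w²)
L{sin(5t)}=5/(s²+25)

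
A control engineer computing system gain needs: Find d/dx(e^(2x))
Chain rule: d/dx[e^u] = e^u · u' where u = 2x
u' = 2

Answer: 2·e^(2x)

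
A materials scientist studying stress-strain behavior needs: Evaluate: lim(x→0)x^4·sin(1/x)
Squeeze theorem: -|x^4| ≤ x^4·sin(1/x) ≤ |x^4|
Since x^4 → 0 as x → 0, by squeeze theorem the limit is 0

Answer: 0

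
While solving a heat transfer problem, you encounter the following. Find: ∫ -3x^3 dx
Using power rule: ∫ -3x^3 dx=-3/4 x^4 + C=(-3/4)x^4 + C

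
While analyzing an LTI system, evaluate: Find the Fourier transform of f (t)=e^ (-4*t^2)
The Fourier transform of a Gaussian e^(-a*t^2) is sqrt(pi/a)*e^(-omega^2/(4a)).
With a = 4: F(omega) = sqrt(pi)/2*e^(-omega^2/16)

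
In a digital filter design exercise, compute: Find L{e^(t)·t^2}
First shifting: L{e^(at)f(t)} = F(s-a)
L{t^2} = 2/s^3
Shift s → s-1: 2/(s-1)^3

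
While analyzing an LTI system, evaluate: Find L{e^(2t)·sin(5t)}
First shifting: L{e^(at)f(t)} = F(s-a)
L{sin(5t)} = 5/(s²+25)
Shift: 5/((s-2)²+25)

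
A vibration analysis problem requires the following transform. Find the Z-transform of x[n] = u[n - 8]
Using the time-shift property: Z{u[n-8]}=z^(-8)*z/(z-1)
=z^(-7)/(z-1)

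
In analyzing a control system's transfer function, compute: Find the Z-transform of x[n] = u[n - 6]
Using the time-shift property: Z{u[n-6]}=z^(-6) * z/(z-1)
=z^(-5)/(z-1)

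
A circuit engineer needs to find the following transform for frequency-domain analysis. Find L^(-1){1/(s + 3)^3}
L^(-1){1/(s-a)^n} = t^(n-1)·e^(at)/(n-1)!
Here a = -3, n = 3: t^2·e^(-3t)/2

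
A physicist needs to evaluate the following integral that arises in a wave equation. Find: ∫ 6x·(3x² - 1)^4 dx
Let u = 3x² - 1, du = 6x dx
∫ u^4 du = u^5/5 + C

Answer: (3x² - 1)^5/5 + C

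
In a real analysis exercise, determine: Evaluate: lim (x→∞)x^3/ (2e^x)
Apply L'Hôpital 3 times (∞/∞ each time):
Eventually get 3!/(2e^x) → 0

Answer: 0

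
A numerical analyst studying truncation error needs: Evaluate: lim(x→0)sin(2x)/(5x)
L'Hôpital (0/0): lim 2cos(2x)/5 = 2/5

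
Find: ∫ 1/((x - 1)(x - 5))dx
Partial fractions: 1/((x-1)(x-5)) = A/(x-1) + B/(x-5)
A = -1/4, B = 1/4
∫ [-1/4· 1/(x-1) + 1/4· 1/(x-5)] dx
= (1/4)[ln|x-5| - ln|x-1|] + C

Answer: (1/4)·ln|(x-5)/(x-1)| + C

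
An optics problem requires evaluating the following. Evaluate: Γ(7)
Γ(n) = (n-1)! for positive integers
Γ(7) = 6! = 720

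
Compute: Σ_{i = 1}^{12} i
Using formula: Σ i^1 = n(n+1)/2 = 12·13/2 = 78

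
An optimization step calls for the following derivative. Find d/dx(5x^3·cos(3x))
Product rule: (fg)'=f'g + fg'
f=5x^3, f'=15x^2
g=cos(3x), g'=-3·sin(3x)

Answer: 15x^2·cos(3x) - 15x^3·sin(3x)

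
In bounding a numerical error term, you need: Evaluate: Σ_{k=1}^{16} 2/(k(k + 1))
Partial fractions: 2/(k(k+1))=2/k - 2/(k+1)
Telescoping sum: 2(1-1/17)=2·16/17

Answer: 32/17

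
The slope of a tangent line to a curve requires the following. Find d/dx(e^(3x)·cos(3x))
Product rule: (fg)' = f'g + fg'
f = e^(3x), f' = 3·e^(3x)
g = cos(3x), g' = -3·sin(3x)

Answer: 3·e^(3x)·cos(3x) - 3·e^(3x)·sin(3x)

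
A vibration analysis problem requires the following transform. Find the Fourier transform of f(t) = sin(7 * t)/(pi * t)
sin(W*t)/(pi*t) = (W/pi)*sinc(W*t/pi) is the impulse response of the ideal low-pass filter with cutoff W (here W = 7).
Its Fourier transform is a rectangular function:
F(omega) = 1 for |omega| < 7, 0 otherwise

Answer: rect(omega/14) [i.e., 1 for |omega| < 7, 0 otherwise]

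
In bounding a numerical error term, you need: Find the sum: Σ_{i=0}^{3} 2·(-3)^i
Geometric series: S=a(1 - r^n)/(1 - r)
a=2, r=-3, n=4
S=2(1 - 81)/4=-40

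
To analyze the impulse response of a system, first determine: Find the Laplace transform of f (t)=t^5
L{t^n} = n!/s^(n+1)
L{t^5} = 5!/s^6 = 120/s^6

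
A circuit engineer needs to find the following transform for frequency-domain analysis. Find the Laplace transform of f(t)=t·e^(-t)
L{t·e^(at)}=1/(s-a)²
L{t·e^(-t)}=1/(s+1)²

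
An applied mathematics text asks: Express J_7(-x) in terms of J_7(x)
For integer n: J_n(-x)=(-1)^n J_n(x)
With n=7: J_7(-x)=(-1)^7 J_7(x)=-J_7(x)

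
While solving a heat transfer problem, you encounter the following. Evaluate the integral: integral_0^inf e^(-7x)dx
integral_0^inf e^(-7x) dx = [-1/7*e^(-7x)]_0^inf
= 0 - (-1/7) = 1/7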